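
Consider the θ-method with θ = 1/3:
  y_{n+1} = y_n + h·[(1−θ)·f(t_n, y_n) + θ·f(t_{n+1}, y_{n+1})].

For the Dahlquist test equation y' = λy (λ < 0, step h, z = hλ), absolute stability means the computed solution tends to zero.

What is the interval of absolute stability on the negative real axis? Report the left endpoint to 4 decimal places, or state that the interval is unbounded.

(-6.0000, 0).

Test eqn y'=λy, z=hλ:
  y_{n+1} = y_n + z·[2/3·y_n + 1/3·y_{n+1}] ⇒ (1 − 1/3z)y_{n+1} = (1 + 2/3z)y_n
  ⇒ R(z) = (1 + 2/3z)/(1 − 1/3z).

Boundary: |R(x)|=1, x<0.
x=-0.57: |R|=0.5210
R=−1: 1+2/3x = −1+1/3x ⇒ -1/3x=2 ⇒ x=2/(-1/3)=-6.0000
Confirm numerically:
  x=-5.560: |R|=0.94860 <1
  x=-5.196: |R|=0.90190 <1
  x=-3.287: |R|=0.56847 <1
  x=-2.724: |R|=0.42767 <1
  x=-6.299: |R|=1.03215 >1
  x=-6.044: |R|=1.00487 >1
Interval (-6.0000, 0).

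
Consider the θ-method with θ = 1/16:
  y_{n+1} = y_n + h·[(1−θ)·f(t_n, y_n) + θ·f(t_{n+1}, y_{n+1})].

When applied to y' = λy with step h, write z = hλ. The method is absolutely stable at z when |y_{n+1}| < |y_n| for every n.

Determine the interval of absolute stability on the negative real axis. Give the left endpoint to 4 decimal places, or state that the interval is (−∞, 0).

Set f=λy, z=hλ:
  y_{n+1} = y_n + z·[15/16·y_n + 1/16·y_{n+1}] ⇒ (1 − 1/16z)y_{n+1} = (1 + 15/16z)y_n
  ⇒ R(z) = (1 + 15/16z)/(1 − 1/16z).

Solve |R(x)|<1 on ℝ⁻.
x=-0.54: |R|=0.4776
R=−1: 1+15/16x = −1+1/16x ⇒ -7/8x=2 ⇒ x=2/(-7/8)=-2.2857
Confirm numerically:
  x=-2.009: |R|=0.78489 <1
  x=-1.193: |R|=0.11022 <1
  x=-1.023: |R|=0.03848 <1
  x=-2.728: |R|=1.33063 >1
  x=-2.356: |R|=1.05361 >1
Interval (-2.2857, 0).

z∈(-2.2857,0).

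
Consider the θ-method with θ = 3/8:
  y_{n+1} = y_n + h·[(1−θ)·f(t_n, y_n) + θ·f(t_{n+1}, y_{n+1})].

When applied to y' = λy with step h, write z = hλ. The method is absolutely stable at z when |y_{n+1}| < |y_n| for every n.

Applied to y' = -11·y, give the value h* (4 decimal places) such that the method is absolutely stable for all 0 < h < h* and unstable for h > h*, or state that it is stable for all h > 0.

Test eqn y'=λy, z=hλ:
  y_{n+1} = y_n + z·[5/8·y_n + 3/8·y_{n+1}] ⇒ (1 − 3/8z)y_{n+1} = (1 + 5/8z)y_n
  so R(z) = (1 + 5/8z)/(1 − 3/8z).

Solve |R(x)|<1 on ℝ⁻.
x=-1.59: |R|=0.0039
R=−1: 1+5/8x = −1+3/8x ⇒ -1/4x=2 ⇒ x=2/(-1/4)=-8.0000
Confirm numerically:
  x=-6.187: |R|=0.86348 <1
  x=-5.837: |R|=0.83043 <1
  x=-5.644: |R|=0.81101 <1
  x=-4.650: |R|=0.69476 <1
  x=-8.549: |R|=1.03263 >1
  x=-8.390: |R|=1.02352 >1
Interval (-8.0000, 0).

(-8.0000,0); λ=-11 ⇒ h* = (8)/11 = 0.7273.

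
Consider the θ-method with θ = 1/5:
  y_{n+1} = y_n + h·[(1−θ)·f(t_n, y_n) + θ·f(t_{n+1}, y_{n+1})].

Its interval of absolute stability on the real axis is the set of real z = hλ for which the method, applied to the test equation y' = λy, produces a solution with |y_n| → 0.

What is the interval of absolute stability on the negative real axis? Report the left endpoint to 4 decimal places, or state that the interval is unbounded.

On y'=λy, z=hλ:
  y_{n+1} = y_n + z·[4/5·y_n + 1/5·y_{n+1}] ⇒ (1 − 1/5z)y_{n+1} = (1 + 4/5z)y_n
  Hence R(z) = (1 + 4/5z)/(1 − 1/5z).

Boundary: |R(x)|=1, x<0.
x=-0.97: |R|=0.1876
R=−1: 1+4/5x = −1+1/5x ⇒ -3/5x=2 ⇒ x=2/(-3/5)=-3.3333
Confirm numerically:
  x=-3.308: |R|=0.99085 <1
  x=-2.920: |R|=0.84343 <1
  x=-2.913: |R|=0.84064 <1
  x=-2.466: |R|=0.65149 <1
  x=-3.887: |R|=1.18690 >1
  x=-3.572: |R|=1.08353 >1
Interval (-3.3333, 0).

(-3.3333, 0).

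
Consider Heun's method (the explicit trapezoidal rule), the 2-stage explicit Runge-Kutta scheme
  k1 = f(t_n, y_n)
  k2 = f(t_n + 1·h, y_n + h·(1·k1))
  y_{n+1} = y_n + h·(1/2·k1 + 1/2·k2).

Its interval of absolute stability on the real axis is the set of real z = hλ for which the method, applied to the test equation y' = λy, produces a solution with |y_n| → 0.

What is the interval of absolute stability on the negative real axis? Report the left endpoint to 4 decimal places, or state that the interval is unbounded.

Set f=λy, z=hλ:
  order 2, 2-stage ⇒ R(z)=1+z+z^2/2
  (e.g. R(-1.45)=0.60125, |R|=0.60125)

Solve |R(x)|<1 on ℝ⁻.
x=-1.45: |R|=0.6013
|R(-2.26)|=1.2938 |R(-1.74)|=0.7738
Bisect:
  x_lo=-2.8054 |R|=2.1298  x_hi=-0.1881 |R|=0.8296
  mid=-1.49675 |R|=0.62338 →hi
  mid=-2.15110 |R|=1.16251 →lo
  mid=-1.82392 |R|=0.83943 →hi
  mid=-1.98751 |R|=0.98759 →hi
  mid=-2.06930 |R|=1.07171 →lo
  mid=-2.02841 |R|=1.02881 →lo
  mid=-2.00796 |R|=1.00799 →lo
  mid=-1.99773 |R|=0.99774 →hi
  ...
  [-2.00013,-1.99997] ⇒ x*=-2.0000
Interval (-2.0000, 0).

(-2.0000, 0).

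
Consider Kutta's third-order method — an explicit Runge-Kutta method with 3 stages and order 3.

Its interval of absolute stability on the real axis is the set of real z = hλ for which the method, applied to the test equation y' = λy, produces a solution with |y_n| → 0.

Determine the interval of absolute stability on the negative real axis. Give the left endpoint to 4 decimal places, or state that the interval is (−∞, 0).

Set f=λy, z=hλ:
  order 3, 3-stage ⇒ R(z)=1+z+z^2/2+z^3/6
  (e.g. R(-1.48)=0.07490, |R|=0.07490)

Boundary: |R(x)|=1, x<0.
x=-1.48: |R|=0.0749
|R(-2.33)|=0.7238 |R(-2.08)|=0.4166 |R(-1)|=0.3333
Bisect:
  x_lo=-3.2385 |R|=2.6555  x_hi=-0.0749 |R|=0.9278
  mid=-1.65671 |R|=0.04223 →hi
  mid=-2.44762 |R|=0.89608 →hi
  mid=-2.84307 |R|=1.63165 →lo
  mid=-2.64534 |R|=1.23170 →lo
  mid=-2.54648 |R|=1.05633 →lo
  mid=-2.49705 |R|=0.97438 →hi
  mid=-2.52176 |R|=1.01489 →lo
  ...
  [-2.51288,-2.51269] ⇒ x*=-2.5127
Stable set (-2.5127, 0).

z∈(-2.5127,0).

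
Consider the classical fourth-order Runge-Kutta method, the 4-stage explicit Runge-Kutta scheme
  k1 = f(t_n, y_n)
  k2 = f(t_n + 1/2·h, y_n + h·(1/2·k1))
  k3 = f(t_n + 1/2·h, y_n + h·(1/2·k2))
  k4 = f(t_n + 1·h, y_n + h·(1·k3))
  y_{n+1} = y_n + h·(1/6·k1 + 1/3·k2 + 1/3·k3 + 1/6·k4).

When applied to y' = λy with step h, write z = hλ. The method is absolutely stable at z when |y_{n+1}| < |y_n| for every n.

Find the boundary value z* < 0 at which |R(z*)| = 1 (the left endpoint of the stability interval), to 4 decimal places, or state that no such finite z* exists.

Set f=λy, z=hλ:
  order 4, 4-stage ⇒ R(z)=1+z+z^2/2+z^3/6+z^4/24
  (e.g. R(-0.81)=0.44741, |R|=0.44741)

Boundary: |R(x)|=1, x<0.
x=-0.81: |R|=0.4474
|R(-2.84)|=1.0857 |R(-2.04)|=0.3475 |R(-1.06)|=0.3559
Bisect:
  x_lo=-3.5370 |R|=2.8646  x_hi=-0.1125 |R|=0.8936
  mid=-1.82476 |R|=0.28942 →hi
  mid=-2.68089 |R|=0.85367 →hi
  mid=-3.10896 |R|=1.60820 →lo
  mid=-2.89493 |R|=1.17827 →lo
  mid=-2.78791 |R|=1.00395 →lo
  mid=-2.73440 |R|=0.92594 →hi
  mid=-2.76115 |R|=0.96421 →hi
  mid=-2.77453 |R|=0.98390 →hi
  mid=-2.78122 |R|=0.99388 →hi
  ...
  [-2.78540,-2.78519] ⇒ x*=-2.7853
Interval (-2.7853, 0).

z* = -2.7853.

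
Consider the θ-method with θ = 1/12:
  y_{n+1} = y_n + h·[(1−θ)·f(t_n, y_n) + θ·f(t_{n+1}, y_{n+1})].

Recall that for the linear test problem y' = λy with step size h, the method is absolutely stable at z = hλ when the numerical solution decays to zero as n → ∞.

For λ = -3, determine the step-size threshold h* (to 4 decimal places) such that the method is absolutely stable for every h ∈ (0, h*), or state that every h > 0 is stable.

With y'=λy (z=hλ):
  y_{n+1} = y_n + z·[11/12·y_n + 1/12·y_{n+1}] ⇒ (1 − 1/12z)y_{n+1} = (1 + 11/12z)y_n
  so R(z) = (1 + 11/12z)/(1 − 1/12z).

Solve |R(x)|<1 on ℝ⁻.
x=-1.52: |R|=0.3491
R=−1: 1+11/12x = −1+1/12x ⇒ -5/6x=2 ⇒ x=2/(-5/6)=-2.4000
Confirm numerically:
  x=-2.349: |R|=0.96446 <1
  x=-2.326: |R|=0.94835 <1
  x=-1.919: |R|=0.65443 <1
  x=-1.072: |R|=0.01591 <1
  x=-2.878: |R|=1.32128 >1
  x=-2.544: |R|=1.09901 >1
Interval (-2.4000, 0).

(-2.4000,0); λ=-3 ⇒ h* = (12/5)/3 = 0.8000.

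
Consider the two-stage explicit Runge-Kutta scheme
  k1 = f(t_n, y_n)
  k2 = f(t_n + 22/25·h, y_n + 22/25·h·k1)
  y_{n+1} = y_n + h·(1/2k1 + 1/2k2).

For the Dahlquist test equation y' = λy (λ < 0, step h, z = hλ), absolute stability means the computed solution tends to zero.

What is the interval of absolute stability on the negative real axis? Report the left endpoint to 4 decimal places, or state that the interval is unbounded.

(-2.2727, 0).

Test eqn y'=λy, z=hλ:
  k1=λy_n ⇒ h·k1=z·y_n;  k2=λ(1+22/25z)y_n ⇒ h·k2=z(1+22/25z)y_n
  y_{n+1}/y_n = 1 + 1/2z + 1/2z(1+22/25z) = 1 + z + 11/25z²
  so R(z) = 1 + z + 11/25z².

Boundary: |R(x)|=1, x<0.
x=-0.71: |R|=0.5118
R=1: x+11/25x²=0 ⇒ x=−25/11=-2.2727; min R=1−1/(4·11/25)=0.4318>−1
Confirm numerically:
  x=-2.091: |R|=0.83280 <1
  x=-1.568: |R|=0.51379 <1
  x=-1.324: |R|=0.44731 <1
  x=-1.248: |R|=0.43730 <1
  x=-2.849: |R|=1.72239 >1
  x=-2.722: |R|=1.53808 >1
Stable set (-2.2727, 0).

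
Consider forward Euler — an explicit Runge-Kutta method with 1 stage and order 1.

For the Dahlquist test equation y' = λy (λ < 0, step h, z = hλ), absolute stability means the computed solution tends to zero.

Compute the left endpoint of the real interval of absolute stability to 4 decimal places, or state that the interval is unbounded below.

left endpoint -2.0000.

On y'=λy, z=hλ:
  order 1, 1-stage ⇒ R(z)=1+z
  (e.g. R(-0.42)=0.58000, |R|=0.58000)

Solve |R(x)|<1 on ℝ⁻.
x=-0.42: |R|=0.5800
|R(-2.32)|=1.3200 |R(-2.1)|=1.1000 |R(-1.71)|=0.7100
Bisect:
  x_lo=-2.3809 |R|=1.3809  x_hi=-0.3374 |R|=0.6626
  mid=-1.35915 |R|=0.35915 →hi
  mid=-1.87003 |R|=0.87003 →hi
  mid=-2.12547 |R|=1.12547 →lo
  mid=-1.99775 |R|=0.99775 →hi
  mid=-2.06161 |R|=1.06161 →lo
  mid=-2.02968 |R|=1.02968 →lo
  mid=-2.01372 |R|=1.01372 →lo
  mid=-2.00574 |R|=1.00574 →lo
  mid=-2.00174 |R|=1.00174 →lo
  mid=-1.99975 |R|=0.99975 →hi
  ...
  [-2.00012,-2.00000] ⇒ x*=-2.0000
Interval (-2.0000, 0).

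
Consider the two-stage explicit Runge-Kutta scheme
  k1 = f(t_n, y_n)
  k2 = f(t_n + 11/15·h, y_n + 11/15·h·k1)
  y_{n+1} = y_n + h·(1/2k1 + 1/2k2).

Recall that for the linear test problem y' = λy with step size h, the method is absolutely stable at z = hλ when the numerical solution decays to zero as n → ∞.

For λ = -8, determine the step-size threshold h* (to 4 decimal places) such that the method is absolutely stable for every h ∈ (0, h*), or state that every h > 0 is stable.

(-2.7273,0); λ=-8 ⇒ h* = (30/11)/8 = 0.3409.

With y'=λy (z=hλ):
  k1=λy_n ⇒ h·k1=z·y_n;  k2=λ(1+11/15z)y_n ⇒ h·k2=z(1+11/15z)y_n
  y_{n+1}/y_n = 1 + 1/2z + 1/2z(1+11/15z) = 1 + z + 11/30z²
  Hence R(z) = 1 + z + 11/30z².

Boundary: |R(x)|=1, x<0.
x=-0.96: |R|=0.3779
R=1: x+11/30x²=0 ⇒ x=−30/11=-2.7273; min R=1−1/(4·11/30)=0.3182>−1
Confirm numerically:
  x=-2.432: |R|=0.73670 <1
  x=-1.579: |R|=0.33519 <1
  x=-1.342: |R|=0.31835 <1
  x=-1.248: |R|=0.32308 <1
  x=-3.170: |R|=1.51460 >1
  x=-3.169: |R|=1.51327 >1
Interval (-2.7273, 0).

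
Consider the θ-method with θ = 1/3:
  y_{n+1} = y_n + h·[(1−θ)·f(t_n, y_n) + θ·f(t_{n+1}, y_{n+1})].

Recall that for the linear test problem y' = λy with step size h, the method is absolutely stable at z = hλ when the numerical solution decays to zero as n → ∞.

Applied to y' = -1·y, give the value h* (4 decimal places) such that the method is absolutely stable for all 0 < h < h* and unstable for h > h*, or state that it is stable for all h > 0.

With y'=λy (z=hλ):
  y_{n+1} = y_n + z·[2/3·y_n + 1/3·y_{n+1}] ⇒ (1 − 1/3z)y_{n+1} = (1 + 2/3z)y_n
  Hence R(z) = (1 + 2/3z)/(1 − 1/3z).

Find x<0 with |R(x)|<1.
x=-0.72: |R|=0.4194
R=−1: 1+2/3x = −1+1/3x ⇒ -1/3x=2 ⇒ x=2/(-1/3)=-6.0000
Confirm numerically:
  x=-4.452: |R|=0.79227 <1
  x=-3.521: |R|=0.61984 <1
  x=-2.722: |R|=0.42712 <1
  x=-6.167: |R|=1.01822 >1
  x=-6.049: |R|=1.00541 >1
Stable set (-6.0000, 0).

(-6.0000,0); λ=-1 ⇒ h* = (6)/1 = 6.0000.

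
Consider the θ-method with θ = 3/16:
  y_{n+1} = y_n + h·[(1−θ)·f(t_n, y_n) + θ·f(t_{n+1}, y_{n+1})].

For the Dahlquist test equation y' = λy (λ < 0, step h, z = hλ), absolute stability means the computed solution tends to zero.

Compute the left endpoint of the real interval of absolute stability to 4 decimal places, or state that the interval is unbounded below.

left endpoint -3.2000.

Test eqn y'=λy, z=hλ:
  y_{n+1} = y_n + z·[13/16·y_n + 3/16·y_{n+1}] ⇒ (1 − 3/16z)y_{n+1} = (1 + 13/16z)y_n
  ⇒ R(z) = (1 + 13/16z)/(1 − 3/16z).

Need |R(x)|<1, x<0.
x=-1.64: |R|=0.2543
R=−1: 1+13/16x = −1+3/16x ⇒ -5/8x=2 ⇒ x=2/(-5/8)=-3.2000
Confirm numerically:
  x=-2.425: |R|=0.66702 <1
  x=-1.730: |R|=0.30628 <1
  x=-1.642: |R|=0.25547 <1
  x=-1.615: |R|=0.23963 <1
  x=-3.484: |R|=1.10736 >1
  x=-3.343: |R|=1.05494 >1
Interval (-3.2000, 0).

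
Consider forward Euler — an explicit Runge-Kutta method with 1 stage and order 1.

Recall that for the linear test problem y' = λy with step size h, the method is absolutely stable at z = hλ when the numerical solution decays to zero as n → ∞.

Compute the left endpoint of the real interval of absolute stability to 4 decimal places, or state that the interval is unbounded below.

Test eqn y'=λy, z=hλ:
  order 1, 1-stage ⇒ R(z)=1+z
  (e.g. R(-1.44)=-0.44000, |R|=0.44000)

Solve |R(x)|<1 on ℝ⁻.
x=-1.44: |R|=0.4400
|R(-2.08)|=1.0800 |R(-1.91)|=0.9100 |R(-1.32)|=0.3200
Bisect:
  x_lo=-2.4457 |R|=1.4457  x_hi=-0.2807 |R|=0.7193
  mid=-1.36320 |R|=0.36320 →hi
  mid=-1.90443 |R|=0.90443 →hi
  mid=-2.17504 |R|=1.17504 →lo
  mid=-2.03974 |R|=1.03974 →lo
  mid=-1.97208 |R|=0.97208 →hi
  mid=-2.00591 |R|=1.00591 →lo
  mid=-1.98900 |R|=0.98900 →hi
  ...
  [-2.00010,-1.99996] ⇒ x*=-2.0000
Interval (-2.0000, 0).

z* = -2.0000.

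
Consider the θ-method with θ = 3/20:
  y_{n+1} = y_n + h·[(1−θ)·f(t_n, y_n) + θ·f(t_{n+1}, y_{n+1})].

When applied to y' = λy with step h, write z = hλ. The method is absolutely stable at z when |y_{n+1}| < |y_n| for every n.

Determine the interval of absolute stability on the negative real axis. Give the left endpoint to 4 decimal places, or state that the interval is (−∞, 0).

On y'=λy, z=hλ:
  y_{n+1} = y_n + z·[17/20·y_n + 3/20·y_{n+1}] ⇒ (1 − 3/20z)y_{n+1} = (1 + 17/20z)y_n
  ⇒ R(z) = (1 + 17/20z)/(1 − 3/20z).

Need |R(x)|<1, x<0.
x=-0.69: |R|=0.3747
R=−1: 1+17/20x = −1+3/20x ⇒ -7/10x=2 ⇒ x=2/(-7/10)=-2.8571
Confirm numerically:
  x=-1.970: |R|=0.52065 <1
  x=-1.784: |R|=0.40738 <1
  x=-1.646: |R|=0.32007 <1
  x=-1.199: |R|=0.01623 <1
  x=-3.300: |R|=1.20736 >1
  x=-3.210: |R|=1.16672 >1
  x=-3.035: |R|=1.08555 >1
So |R|<1 on (-2.8571, 0).

(-2.8571, 0).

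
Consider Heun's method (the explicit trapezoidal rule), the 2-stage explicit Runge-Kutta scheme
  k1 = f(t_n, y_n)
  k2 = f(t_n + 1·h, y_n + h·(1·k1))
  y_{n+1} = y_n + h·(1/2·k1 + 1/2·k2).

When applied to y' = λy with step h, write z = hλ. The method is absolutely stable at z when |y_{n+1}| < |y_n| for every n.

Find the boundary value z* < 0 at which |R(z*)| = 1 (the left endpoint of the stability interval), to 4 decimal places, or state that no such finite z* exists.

Test eqn y'=λy, z=hλ:
  order 2, 2-stage ⇒ R(z)=1+z+z^2/2
  (e.g. R(-0.64)=0.56480, |R|=0.56480)

Boundary: |R(x)|=1, x<0.
x=-0.64: |R|=0.5648
|R(-2.3)|=1.3450 |R(-2.04)|=1.0408 |R(-0.58)|=0.5882
Bisect:
  x_lo=-2.8457 |R|=2.2034  x_hi=-0.2232 |R|=0.8017
  mid=-1.53449 |R|=0.64284 →hi
  mid=-2.19011 |R|=1.20818 →lo
  mid=-1.86230 |R|=0.87178 →hi
  mid=-2.02621 |R|=1.02655 →lo
  mid=-1.94425 |R|=0.94581 →hi
  mid=-1.98523 |R|=0.98534 →hi
  mid=-2.00572 |R|=1.00573 →lo
  mid=-1.99547 |R|=0.99548 →hi
  mid=-2.00060 |R|=1.00060 →lo
  ...
  [-2.00012,-1.99996] ⇒ x*=-2.0000
Stable set (-2.0000, 0).

z* = -2.0000.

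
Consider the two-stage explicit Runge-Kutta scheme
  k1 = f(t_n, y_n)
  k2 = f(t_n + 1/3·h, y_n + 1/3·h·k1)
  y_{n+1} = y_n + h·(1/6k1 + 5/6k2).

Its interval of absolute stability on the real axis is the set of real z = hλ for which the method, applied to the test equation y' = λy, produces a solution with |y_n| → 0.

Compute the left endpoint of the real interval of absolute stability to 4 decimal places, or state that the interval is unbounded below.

left endpoint -3.6000.

On y'=λy, z=hλ:
  k1=λy_n ⇒ h·k1=z·y_n;  k2=λ(1+1/3z)y_n ⇒ h·k2=z(1+1/3z)y_n
  y_{n+1}/y_n = 1 + 1/6z + 5/6z(1+1/3z) = 1 + z + 5/18z²
  so R(z) = 1 + z + 5/18z².

Boundary: |R(x)|=1, x<0.
x=-1.38: |R|=0.1490
R=1: x+5/18x²=0 ⇒ x=−18/5=-3.6000; min R=1−1/(4·5/18)=0.1000>−1
Confirm numerically:
  x=-3.111: |R|=0.57742 <1
  x=-2.238: |R|=0.15329 <1
  x=-2.093: |R|=0.12385 <1
  x=-4.116: |R|=1.58996 >1
  x=-4.079: |R|=1.54273 >1
  x=-3.917: |R|=1.34491 >1
Stable set (-3.6000, 0).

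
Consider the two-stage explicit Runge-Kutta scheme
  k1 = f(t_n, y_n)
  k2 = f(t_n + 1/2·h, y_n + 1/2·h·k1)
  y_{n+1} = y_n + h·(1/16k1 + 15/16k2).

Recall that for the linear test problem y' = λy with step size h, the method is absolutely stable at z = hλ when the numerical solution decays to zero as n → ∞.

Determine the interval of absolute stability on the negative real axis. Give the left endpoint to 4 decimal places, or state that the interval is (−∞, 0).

On y'=λy, z=hλ:
  k1=λy_n ⇒ h·k1=z·y_n;  k2=λ(1+1/2z)y_n ⇒ h·k2=z(1+1/2z)y_n
  y_{n+1}/y_n = 1 + 1/16z + 15/16z(1+1/2z) = 1 + z + 15/32z²
  Hence R(z) = 1 + z + 15/32z².

Find x<0 with |R(x)|<1.
x=-0.75: |R|=0.5137
R=1: x+15/32x²=0 ⇒ x=−32/15=-2.1333; min R=1−1/(4·15/32)=0.4667>−1
Confirm numerically:
  x=-1.980: |R|=0.85769 <1
  x=-1.739: |R|=0.67856 <1
  x=-1.544: |R|=0.57347 <1
  x=-1.385: |R|=0.51417 <1
  x=-2.627: |R|=1.60790 >1
  x=-2.312: |R|=1.19363 >1
Stable set (-2.1333, 0).

z∈(-2.1333,0).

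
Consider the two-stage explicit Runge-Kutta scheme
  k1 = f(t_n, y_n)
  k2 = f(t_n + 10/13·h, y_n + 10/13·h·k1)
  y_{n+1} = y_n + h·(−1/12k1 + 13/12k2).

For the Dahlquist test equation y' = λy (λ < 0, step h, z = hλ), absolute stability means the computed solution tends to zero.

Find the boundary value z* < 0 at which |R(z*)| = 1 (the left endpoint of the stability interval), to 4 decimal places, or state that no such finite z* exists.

left endpoint -1.2000.

Set f=λy, z=hλ:
  k1=λy_n ⇒ h·k1=z·y_n;  k2=λ(1+10/13z)y_n ⇒ h·k2=z(1+10/13z)y_n
  y_{n+1}/y_n = 1 − 1/12z + 13/12z(1+10/13z) = 1 + z + 5/6z²
  so R(z) = 1 + z + 5/6z².

Boundary: |R(x)|=1, x<0.
x=-1.58: |R|=1.5003
R=1: x+5/6x²=0 ⇒ x=−6/5=-1.2000; min R=1−1/(4·5/6)=0.7000>−1
Confirm numerically:
  x=-1.101: |R|=0.90917 <1
  x=-0.937: |R|=0.79464 <1
  x=-0.875: |R|=0.76302 <1
  x=-1.773: |R|=1.84661 >1
  x=-1.582: |R|=1.50360 >1
  x=-1.335: |R|=1.15019 >1
So |R|<1 on (-1.2000, 0).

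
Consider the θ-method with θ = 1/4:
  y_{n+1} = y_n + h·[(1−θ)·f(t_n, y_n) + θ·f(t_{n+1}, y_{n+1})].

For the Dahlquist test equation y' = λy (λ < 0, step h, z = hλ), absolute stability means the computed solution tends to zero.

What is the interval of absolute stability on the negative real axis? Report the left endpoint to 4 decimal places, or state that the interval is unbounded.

On y'=λy, z=hλ:
  y_{n+1} = y_n + z·[3/4·y_n + 1/4·y_{n+1}] ⇒ (1 − 1/4z)y_{n+1} = (1 + 3/4z)y_n
  ⇒ R(z) = (1 + 3/4z)/(1 − 1/4z).

Need |R(x)|<1, x<0.
x=-0.77: |R|=0.3543
R=−1: 1+3/4x = −1+1/4x ⇒ -1/2x=2 ⇒ x=2/(-1/2)=-4.0000
Confirm numerically:
  x=-2.697: |R|=0.61087 <1
  x=-1.938: |R|=0.30549 <1
  x=-1.863: |R|=0.27102 <1
  x=-4.548: |R|=1.12822 >1
  x=-4.253: |R|=1.06131 >1
  x=-4.042: |R|=1.01045 >1
So |R|<1 on (-4.0000, 0).

z∈(-4.0000,0).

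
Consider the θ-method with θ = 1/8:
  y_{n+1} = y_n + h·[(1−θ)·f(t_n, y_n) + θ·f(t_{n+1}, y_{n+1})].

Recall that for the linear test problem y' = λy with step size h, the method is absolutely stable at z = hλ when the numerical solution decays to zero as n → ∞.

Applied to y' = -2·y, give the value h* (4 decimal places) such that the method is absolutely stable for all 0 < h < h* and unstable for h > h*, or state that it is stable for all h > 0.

(-2.6667,0); λ=-2 ⇒ h* = (8/3)/2 = 1.3333.

On y'=λy, z=hλ:
  y_{n+1} = y_n + z·[7/8·y_n + 1/8·y_{n+1}] ⇒ (1 − 1/8z)y_{n+1} = (1 + 7/8z)y_n
  so R(z) = (1 + 7/8z)/(1 − 1/8z).

Boundary: |R(x)|=1, x<0.
x=-1.36: |R|=0.1624
R=−1: 1+7/8x = −1+1/8x ⇒ -3/4x=2 ⇒ x=2/(-3/4)=-2.6667
Confirm numerically:
  x=-2.224: |R|=0.74022 <1
  x=-1.227: |R|=0.06383 <1
  x=-1.147: |R|=0.00317 <1
  x=-2.897: |R|=1.12682 >1
  x=-2.761: |R|=1.05260 >1
Interval (-2.6667, 0).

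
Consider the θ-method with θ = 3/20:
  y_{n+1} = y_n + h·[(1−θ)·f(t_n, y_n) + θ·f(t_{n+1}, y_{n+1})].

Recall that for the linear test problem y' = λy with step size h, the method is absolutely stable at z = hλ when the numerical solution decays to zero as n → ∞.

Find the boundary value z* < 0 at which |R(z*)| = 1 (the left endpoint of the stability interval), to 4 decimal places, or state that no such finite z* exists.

z* = -2.8571.

Set f=λy, z=hλ:
  y_{n+1} = y_n + z·[17/20·y_n + 3/20·y_{n+1}] ⇒ (1 − 3/20z)y_{n+1} = (1 + 17/20z)y_n
  ⇒ R(z) = (1 + 17/20z)/(1 − 3/20z).

Solve |R(x)|<1 on ℝ⁻.
x=-1.75: |R|=0.3861
R=−1: 1+17/20x = −1+3/20x ⇒ -7/10x=2 ⇒ x=2/(-7/10)=-2.8571
Confirm numerically:
  x=-2.815: |R|=0.97926 <1
  x=-2.158: |R|=0.63028 <1
  x=-1.435: |R|=0.18083 <1
  x=-1.421: |R|=0.17133 <1
  x=-3.389: |R|=1.24683 >1
  x=-3.248: |R|=1.18397 >1
Stable set (-2.8571, 0).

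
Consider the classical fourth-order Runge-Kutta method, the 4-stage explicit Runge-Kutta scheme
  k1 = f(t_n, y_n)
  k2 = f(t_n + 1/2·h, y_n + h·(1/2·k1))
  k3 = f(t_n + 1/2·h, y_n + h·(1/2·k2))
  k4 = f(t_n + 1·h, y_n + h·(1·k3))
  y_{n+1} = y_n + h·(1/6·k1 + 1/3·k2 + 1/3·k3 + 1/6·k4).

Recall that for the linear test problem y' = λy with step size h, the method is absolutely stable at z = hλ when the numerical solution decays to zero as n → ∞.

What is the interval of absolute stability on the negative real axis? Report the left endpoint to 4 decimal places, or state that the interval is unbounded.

Test eqn y'=λy, z=hλ:
  order 4, 4-stage ⇒ R(z)=1+z+z^2/2+z^3/6+z^4/24
  (e.g. R(-0.77)=0.46501, |R|=0.46501)

Solve |R(x)|<1 on ℝ⁻.
x=-0.77: |R|=0.4650
|R(-3.04)|=1.4570 |R(-2.29)|=0.4764 |R(-0.59)|=0.5549
Bisect:
  x_lo=-3.5091 |R|=2.7640  x_hi=-0.0598 |R|=0.9420
  mid=-1.78444 |R|=0.28313 →hi
  mid=-2.64677 |R|=0.81046 →hi
  mid=-3.07793 |R|=1.53862 →lo
  mid=-2.86235 |R|=1.12253 →lo
  mid=-2.75456 |R|=0.95465 →hi
  mid=-2.80846 |R|=1.03549 →lo
  mid=-2.78151 |R|=0.99431 →hi
  mid=-2.79498 |R|=1.01471 →lo
  mid=-2.78825 |R|=1.00446 →lo
  ...
  [-2.78530,-2.78509] ⇒ x*=-2.7853
Stable set (-2.7853, 0).

(-2.7853, 0).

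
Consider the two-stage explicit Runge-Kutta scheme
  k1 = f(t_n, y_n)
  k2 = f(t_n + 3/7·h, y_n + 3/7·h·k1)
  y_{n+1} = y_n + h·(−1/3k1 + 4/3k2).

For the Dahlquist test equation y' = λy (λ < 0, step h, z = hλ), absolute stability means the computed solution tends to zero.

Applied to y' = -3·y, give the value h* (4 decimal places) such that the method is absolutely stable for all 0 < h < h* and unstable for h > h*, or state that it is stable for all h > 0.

With y'=λy (z=hλ):
  k1=λy_n ⇒ h·k1=z·y_n;  k2=λ(1+3/7z)y_n ⇒ h·k2=z(1+3/7z)y_n
  y_{n+1}/y_n = 1 − 1/3z + 4/3z(1+3/7z) = 1 + z + 4/7z²
  so R(z) = 1 + z + 4/7z².

Need |R(x)|<1, x<0.
x=-1.75: |R|=1.0000
R=1: x+4/7x²=0 ⇒ x=−7/4=-1.7500; min R=1−1/(4·4/7)=0.5625>−1
Confirm numerically:
  x=-1.728: |R|=0.97828 <1
  x=-1.611: |R|=0.87204 <1
  x=-1.354: |R|=0.69361 <1
  x=-1.188: |R|=0.61848 <1
  x=-2.215: |R|=1.58856 >1
  x=-2.171: |R|=1.52228 >1
So |R|<1 on (-1.7500, 0).

(-1.7500,0); λ=-3 ⇒ h* = (7/4)/3 = 0.5833.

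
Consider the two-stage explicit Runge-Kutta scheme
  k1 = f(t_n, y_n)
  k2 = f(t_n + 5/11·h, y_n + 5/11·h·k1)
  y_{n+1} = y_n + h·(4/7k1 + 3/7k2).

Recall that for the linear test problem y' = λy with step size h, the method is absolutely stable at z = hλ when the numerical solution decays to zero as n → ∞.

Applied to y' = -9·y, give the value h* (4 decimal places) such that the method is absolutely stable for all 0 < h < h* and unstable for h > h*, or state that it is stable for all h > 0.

With y'=λy (z=hλ):
  k1=λy_n ⇒ h·k1=z·y_n;  k2=λ(1+5/11z)y_n ⇒ h·k2=z(1+5/11z)y_n
  y_{n+1}/y_n = 1 + 4/7z + 3/7z(1+5/11z) = 1 + z + 15/77z²
  R(z) = 1 + z + 15/77z².

Find x<0 with |R(x)|<1.
x=-1.68: |R|=0.1302
R=1: x+15/77x²=0 ⇒ x=−77/15=-5.1333; min R=1−1/(4·15/77)=-0.2833>−1
Confirm numerically:
  x=-4.642: |R|=0.55569 <1
  x=-4.529: |R|=0.46681 <1
  x=-2.454: |R|=0.28086 <1
  x=-5.720: |R|=1.65371 >1
  x=-5.704: |R|=1.63411 >1
  x=-5.263: |R|=1.13294 >1
So |R|<1 on (-5.1333, 0).

(-5.1333,0); λ=-9 ⇒ h* = (77/15)/9 = 0.5704.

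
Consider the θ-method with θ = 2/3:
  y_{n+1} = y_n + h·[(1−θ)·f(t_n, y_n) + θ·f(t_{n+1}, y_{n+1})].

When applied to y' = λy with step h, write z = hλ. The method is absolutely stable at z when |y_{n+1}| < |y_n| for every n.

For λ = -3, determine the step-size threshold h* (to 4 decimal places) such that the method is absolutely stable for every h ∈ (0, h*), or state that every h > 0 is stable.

unbounded; (−∞, 0). Any h>0 works for λ=-3.

On y'=λy, z=hλ:
  y_{n+1} = y_n + z·[1/3·y_n + 2/3·y_{n+1}] ⇒ (1 − 2/3z)y_{n+1} = (1 + 1/3z)y_n
  ⇒ R(z) = (1 + 1/3z)/(1 − 2/3z).

Solve |R(x)|<1 on ℝ⁻.
x=-0.97: |R|=0.4109
x=-2: |R|=0.1429
x=-10: |R|=0.3043
x=-100: |R|=0.4778
θ=2/3≥1/2 ⇒ |1+1/3x|<|1−2/3x| ∀x<0 ⇒ stable on all of ℝ⁻.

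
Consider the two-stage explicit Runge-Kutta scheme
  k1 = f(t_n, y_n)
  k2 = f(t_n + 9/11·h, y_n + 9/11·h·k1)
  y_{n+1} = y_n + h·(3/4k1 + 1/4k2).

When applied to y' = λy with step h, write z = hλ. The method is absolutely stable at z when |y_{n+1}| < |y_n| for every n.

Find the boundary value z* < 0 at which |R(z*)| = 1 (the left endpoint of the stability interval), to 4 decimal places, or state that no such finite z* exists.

z* = -4.8889.

Test eqn y'=λy, z=hλ:
  k1=λy_n ⇒ h·k1=z·y_n;  k2=λ(1+9/11z)y_n ⇒ h·k2=z(1+9/11z)y_n
  y_{n+1}/y_n = 1 + 3/4z + 1/4z(1+9/11z) = 1 + z + 9/44z²
  ⇒ R(z) = 1 + z + 9/44z².

Need |R(x)|<1, x<0.
x=-0.62: |R|=0.4586
R=1: x+9/44x²=0 ⇒ x=−44/9=-4.8889; min R=1−1/(4·9/44)=-0.2222>−1
Confirm numerically:
  x=-4.717: |R|=0.83415 <1
  x=-4.087: |R|=0.32964 <1
  x=-2.025: |R|=0.18624 <1
  x=-5.227: |R|=1.36149 >1
  x=-5.110: |R|=1.23111 >1
  x=-4.909: |R|=1.02019 >1
Stable set (-4.8889, 0).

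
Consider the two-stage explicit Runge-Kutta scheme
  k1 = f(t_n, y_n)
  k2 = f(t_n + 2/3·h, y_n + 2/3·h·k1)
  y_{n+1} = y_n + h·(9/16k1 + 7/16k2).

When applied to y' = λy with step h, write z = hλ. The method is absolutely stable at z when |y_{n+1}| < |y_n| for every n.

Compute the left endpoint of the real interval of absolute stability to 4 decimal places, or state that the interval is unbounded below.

Test eqn y'=λy, z=hλ:
  k1=λy_n ⇒ h·k1=z·y_n;  k2=λ(1+2/3z)y_n ⇒ h·k2=z(1+2/3z)y_n
  y_{n+1}/y_n = 1 + 9/16z + 7/16z(1+2/3z) = 1 + z + 7/24z²
  ⇒ R(z) = 1 + z + 7/24z².

Solve |R(x)|<1 on ℝ⁻.
x=-1.52: |R|=0.1539
R=1: x+7/24x²=0 ⇒ x=−24/7=-3.4286; min R=1−1/(4·7/24)=0.1429>−1
Confirm numerically:
  x=-2.964: |R|=0.59838 <1
  x=-2.792: |R|=0.48162 <1
  x=-2.731: |R|=0.44436 <1
  x=-1.419: |R|=0.16829 <1
  x=-3.938: |R|=1.58512 >1
  x=-3.865: |R|=1.49198 >1
Stable set (-3.4286, 0).

left endpoint -3.4286.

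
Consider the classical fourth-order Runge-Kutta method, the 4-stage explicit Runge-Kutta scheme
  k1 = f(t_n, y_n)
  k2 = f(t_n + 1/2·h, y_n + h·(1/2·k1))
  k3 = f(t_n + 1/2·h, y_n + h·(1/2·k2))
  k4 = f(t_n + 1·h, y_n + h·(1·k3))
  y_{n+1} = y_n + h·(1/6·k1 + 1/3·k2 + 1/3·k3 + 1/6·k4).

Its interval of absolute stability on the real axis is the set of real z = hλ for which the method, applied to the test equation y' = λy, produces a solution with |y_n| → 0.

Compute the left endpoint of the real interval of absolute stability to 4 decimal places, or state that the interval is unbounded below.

Set f=λy, z=hλ:
  order 4, 4-stage ⇒ R(z)=1+z+z^2/2+z^3/6+z^4/24
  (e.g. R(-0.76)=0.46954, |R|=0.46954)

Boundary: |R(x)|=1, x<0.
x=-0.76: |R|=0.4695
|R(-2.81)|=1.0379 |R(-1.66)|=0.2718 |R(-1.61)|=0.2705
Bisect:
  x_lo=-3.5108 |R|=2.7700  x_hi=-0.1428 |R|=0.8670
  mid=-1.82678 |R|=0.28977 →hi
  mid=-2.66879 |R|=0.83810 →hi
  mid=-3.08979 |R|=1.56491 →lo
  mid=-2.87929 |R|=1.15122 →lo
  mid=-2.77404 |R|=0.98317 →hi
  mid=-2.82667 |R|=1.06419 →lo
  mid=-2.80035 |R|=1.02295 →lo
  ...
  [-2.78535,-2.78514] ⇒ x*=-2.7853
So |R|<1 on (-2.7853, 0).

left endpoint -2.7853.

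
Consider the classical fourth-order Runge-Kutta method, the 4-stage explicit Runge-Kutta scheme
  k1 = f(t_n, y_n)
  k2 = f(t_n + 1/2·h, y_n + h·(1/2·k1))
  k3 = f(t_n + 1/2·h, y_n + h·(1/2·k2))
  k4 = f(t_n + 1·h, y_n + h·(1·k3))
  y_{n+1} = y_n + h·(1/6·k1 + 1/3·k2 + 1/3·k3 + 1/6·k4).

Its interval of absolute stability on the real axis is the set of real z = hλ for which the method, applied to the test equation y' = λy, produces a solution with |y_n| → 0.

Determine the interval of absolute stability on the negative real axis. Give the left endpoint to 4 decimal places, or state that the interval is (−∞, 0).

On y'=λy, z=hλ:
  order 4, 4-stage ⇒ R(z)=1+z+z^2/2+z^3/6+z^4/24
  (e.g. R(-1.59)=0.27041, |R|=0.27041)

Find x<0 with |R(x)|<1.
x=-1.59: |R|=0.2704
|R(-2.4)|=0.5584 |R(-2.34)|=0.5116 |R(-1.61)|=0.2705
Bisect:
  x_lo=-3.1447 |R|=1.6917  x_hi=-0.0568 |R|=0.9448
  mid=-1.60078 |R|=0.27040 →hi
  mid=-2.37276 |R|=0.53650 →hi
  mid=-2.75875 |R|=0.96071 →hi
  mid=-2.95174 |R|=1.28136 →lo
  mid=-2.85524 |R|=1.11069 →lo
  mid=-2.80700 |R|=1.03322 →lo
  mid=-2.78287 |R|=0.99635 →hi
  mid=-2.79493 |R|=1.01463 →lo
  mid=-2.78890 |R|=1.00545 →lo
  ...
  [-2.78532,-2.78513] ⇒ x*=-2.7853
Stable set (-2.7853, 0).

z∈(-2.7853,0).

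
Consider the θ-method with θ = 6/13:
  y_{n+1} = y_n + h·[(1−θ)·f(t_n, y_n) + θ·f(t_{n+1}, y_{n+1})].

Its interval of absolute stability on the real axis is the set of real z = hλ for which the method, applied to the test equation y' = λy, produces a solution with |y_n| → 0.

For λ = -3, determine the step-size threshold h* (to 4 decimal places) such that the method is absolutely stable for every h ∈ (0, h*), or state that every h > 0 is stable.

Test eqn y'=λy, z=hλ:
  y_{n+1} = y_n + z·[7/13·y_n + 6/13·y_{n+1}] ⇒ (1 − 6/13z)y_{n+1} = (1 + 7/13z)y_n
  Hence R(z) = (1 + 7/13z)/(1 − 6/13z).

Boundary: |R(x)|=1, x<0.
x=-0.62: |R|=0.5179
R=−1: 1+7/13x = −1+6/13x ⇒ -1/13x=2 ⇒ x=2/(-1/13)=-26.0000
Confirm numerically:
  x=-24.375: |R|=0.98980 <1
  x=-24.213: |R|=0.98871 <1
  x=-24.058: |R|=0.98766 <1
  x=-14.841: |R|=0.89065 <1
  x=-26.201: |R|=1.00118 >1
  x=-26.170: |R|=1.00100 >1
  x=-26.144: |R|=1.00085 >1
Interval (-26.0000, 0).

(-26.0000,0); λ=-3 ⇒ h* = (26)/3 = 8.6667.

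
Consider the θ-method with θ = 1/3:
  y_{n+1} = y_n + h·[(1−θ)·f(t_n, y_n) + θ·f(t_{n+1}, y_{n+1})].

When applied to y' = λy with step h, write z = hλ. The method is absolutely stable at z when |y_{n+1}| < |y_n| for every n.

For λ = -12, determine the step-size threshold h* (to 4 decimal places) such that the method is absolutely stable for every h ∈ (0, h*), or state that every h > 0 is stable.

With y'=λy (z=hλ):
  y_{n+1} = y_n + z·[2/3·y_n + 1/3·y_{n+1}] ⇒ (1 − 1/3z)y_{n+1} = (1 + 2/3z)y_n
  R(z) = (1 + 2/3z)/(1 − 1/3z).

Find x<0 with |R(x)|<1.
x=-0.33: |R|=0.7027
R=−1: 1+2/3x = −1+1/3x ⇒ -1/3x=2 ⇒ x=2/(-1/3)=-6.0000
Confirm numerically:
  x=-4.598: |R|=0.81548 <1
  x=-4.461: |R|=0.79373 <1
  x=-2.824: |R|=0.45467 <1
  x=-2.782: |R|=0.44345 <1
  x=-6.102: |R|=1.01121 >1
  x=-6.095: |R|=1.01045 >1
Stable set (-6.0000, 0).

(-6.0000,0); λ=-12 ⇒ h* = (6)/12 = 0.5000.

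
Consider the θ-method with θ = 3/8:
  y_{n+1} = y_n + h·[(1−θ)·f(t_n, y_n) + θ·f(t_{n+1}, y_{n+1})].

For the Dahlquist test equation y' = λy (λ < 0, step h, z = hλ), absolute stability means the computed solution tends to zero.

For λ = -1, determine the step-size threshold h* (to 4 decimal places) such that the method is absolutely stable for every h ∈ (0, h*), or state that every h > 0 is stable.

Set f=λy, z=hλ:
  y_{n+1} = y_n + z·[5/8·y_n + 3/8·y_{n+1}] ⇒ (1 − 3/8z)y_{n+1} = (1 + 5/8z)y_n
  R(z) = (1 + 5/8z)/(1 − 3/8z).

Solve |R(x)|<1 on ℝ⁻.
x=-1.56: |R|=0.0158
R=−1: 1+5/8x = −1+3/8x ⇒ -1/4x=2 ⇒ x=2/(-1/4)=-8.0000
Confirm numerically:
  x=-6.040: |R|=0.84992 <1
  x=-6.017: |R|=0.84776 <1
  x=-3.657: |R|=0.54214 <1
  x=-8.540: |R|=1.03212 >1
  x=-8.442: |R|=1.02653 >1
  x=-8.310: |R|=1.01883 >1
Stable set (-8.0000, 0).

(-8.0000,0); λ=-1 ⇒ h* = (8)/1 = 8.0000.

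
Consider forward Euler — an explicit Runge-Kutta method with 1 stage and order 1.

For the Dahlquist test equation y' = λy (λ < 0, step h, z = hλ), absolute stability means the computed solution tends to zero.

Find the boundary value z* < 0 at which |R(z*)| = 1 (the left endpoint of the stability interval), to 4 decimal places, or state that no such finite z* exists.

left endpoint -2.0000.

On y'=λy, z=hλ:
  order 1, 1-stage ⇒ R(z)=1+z
  (e.g. R(-1.29)=-0.29000, |R|=0.29000)

Find x<0 with |R(x)|<1.
x=-1.29: |R|=0.2900
|R(-2.3)|=1.3000 |R(-1.6)|=0.6000 |R(-0.75)|=0.2500
Bisect:
  x_lo=-2.6344 |R|=1.6344  x_hi=-0.3086 |R|=0.6914
  mid=-1.47147 |R|=0.47147 →hi
  mid=-2.05292 |R|=1.05292 →lo
  mid=-1.76220 |R|=0.76220 →hi
  mid=-1.90756 |R|=0.90756 →hi
  mid=-1.98024 |R|=0.98024 →hi
  mid=-2.01658 |R|=1.01658 →lo
  mid=-1.99841 |R|=0.99841 →hi
  ...
  [-2.00011,-1.99997] ⇒ x*=-2.0000
Interval (-2.0000, 0).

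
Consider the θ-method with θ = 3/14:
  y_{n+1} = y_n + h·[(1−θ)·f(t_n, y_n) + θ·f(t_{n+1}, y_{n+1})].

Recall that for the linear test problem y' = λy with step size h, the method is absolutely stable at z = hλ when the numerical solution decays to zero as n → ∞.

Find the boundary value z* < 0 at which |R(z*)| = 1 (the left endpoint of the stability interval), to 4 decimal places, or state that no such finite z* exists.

left endpoint -3.5000.

Set f=λy, z=hλ:
  y_{n+1} = y_n + z·[11/14·y_n + 3/14·y_{n+1}] ⇒ (1 − 3/14z)y_{n+1} = (1 + 11/14z)y_n
  so R(z) = (1 + 11/14z)/(1 − 3/14z).

Solve |R(x)|<1 on ℝ⁻.
x=-0.37: |R|=0.6572
R=−1: 1+11/14x = −1+3/14x ⇒ -4/7x=2 ⇒ x=2/(-4/7)=-3.5000
Confirm numerically:
  x=-3.028: |R|=0.83642 <1
  x=-1.916: |R|=0.35831 <1
  x=-1.911: |R|=0.35580 <1
  x=-3.594: |R|=1.03034 >1
  x=-3.560: |R|=1.01945 >1
Stable set (-3.5000, 0).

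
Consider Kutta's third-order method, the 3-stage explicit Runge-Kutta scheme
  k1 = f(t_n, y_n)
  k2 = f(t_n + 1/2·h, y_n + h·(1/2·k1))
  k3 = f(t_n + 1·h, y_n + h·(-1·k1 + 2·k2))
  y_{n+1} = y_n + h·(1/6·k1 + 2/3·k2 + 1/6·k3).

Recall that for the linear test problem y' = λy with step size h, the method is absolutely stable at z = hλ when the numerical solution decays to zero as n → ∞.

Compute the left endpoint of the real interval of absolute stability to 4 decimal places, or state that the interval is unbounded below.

On y'=λy, z=hλ:
  order 3, 3-stage ⇒ R(z)=1+z+z^2/2+z^3/6
  (e.g. R(-1.35)=0.15119, |R|=0.15119)

Find x<0 with |R(x)|<1.
x=-1.35: |R|=0.1512
|R(-1.72)|=0.0889 |R(-1.21)|=0.2268 |R(-0.75)|=0.4609
Bisect:
  x_lo=-2.9208 |R|=1.8081  x_hi=-0.1983 |R|=0.8200
  mid=-1.55954 |R|=0.02436 →hi
  mid=-2.24015 |R|=0.60463 →hi
  mid=-2.58046 |R|=1.11485 →lo
  mid=-2.41030 |R|=0.83932 →hi
  mid=-2.49538 |R|=0.97168 →hi
  mid=-2.53792 |R|=1.04187 →lo
  mid=-2.51665 |R|=1.00643 →lo
  mid=-2.50601 |R|=0.98897 →hi
  mid=-2.51133 |R|=0.99768 →hi
  mid=-2.51399 |R|=1.00205 →lo
  ...
  [-2.51283,-2.51266] ⇒ x*=-2.5127
So |R|<1 on (-2.5127, 0).

left endpoint -2.5127.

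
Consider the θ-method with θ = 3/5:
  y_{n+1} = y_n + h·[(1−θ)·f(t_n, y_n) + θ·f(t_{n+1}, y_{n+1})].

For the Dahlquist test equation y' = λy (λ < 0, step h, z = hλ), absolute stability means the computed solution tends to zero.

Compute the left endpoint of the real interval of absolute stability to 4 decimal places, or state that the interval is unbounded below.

interval (−∞, 0).

With y'=λy (z=hλ):
  y_{n+1} = y_n + z·[2/5·y_n + 3/5·y_{n+1}] ⇒ (1 − 3/5z)y_{n+1} = (1 + 2/5z)y_n
  Hence R(z) = (1 + 2/5z)/(1 − 3/5z).

Find x<0 with |R(x)|<1.
x=-0.61: |R|=0.5534
x=-2: |R|=0.0909
x=-10: |R|=0.4286
x=-100: |R|=0.6393
θ=3/5≥1/2 ⇒ |1+2/5x|<|1−3/5x| ∀x<0 ⇒ unbounded interval.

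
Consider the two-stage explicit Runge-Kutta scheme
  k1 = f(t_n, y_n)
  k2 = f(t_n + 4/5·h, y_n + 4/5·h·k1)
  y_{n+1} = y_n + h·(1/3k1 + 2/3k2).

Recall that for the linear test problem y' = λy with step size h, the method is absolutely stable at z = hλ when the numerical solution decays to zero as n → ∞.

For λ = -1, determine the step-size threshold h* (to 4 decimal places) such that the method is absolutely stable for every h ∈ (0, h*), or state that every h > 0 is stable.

Set f=λy, z=hλ:
  k1=λy_n ⇒ h·k1=z·y_n;  k2=λ(1+4/5z)y_n ⇒ h·k2=z(1+4/5z)y_n
  y_{n+1}/y_n = 1 + 1/3z + 2/3z(1+4/5z) = 1 + z + 8/15z²
  ⇒ R(z) = 1 + z + 8/15z².

Boundary: |R(x)|=1, x<0.
x=-0.9: |R|=0.5320
R=1: x+8/15x²=0 ⇒ x=−15/8=-1.8750; min R=1−1/(4·8/15)=0.5312>−1
Confirm numerically:
  x=-1.599: |R|=0.76463 <1
  x=-1.582: |R|=0.75279 <1
  x=-1.253: |R|=0.58434 <1
  x=-2.457: |R|=1.76265 >1
  x=-2.169: |R|=1.34010 >1
Stable set (-1.8750, 0).

(-1.8750,0); λ=-1 ⇒ h* = (15/8)/1 = 1.8750.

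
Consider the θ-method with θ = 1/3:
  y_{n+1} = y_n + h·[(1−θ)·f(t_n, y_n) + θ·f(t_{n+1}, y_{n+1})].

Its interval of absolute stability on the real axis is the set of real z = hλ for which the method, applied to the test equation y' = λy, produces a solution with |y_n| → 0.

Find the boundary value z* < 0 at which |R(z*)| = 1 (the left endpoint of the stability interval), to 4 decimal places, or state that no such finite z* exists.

With y'=λy (z=hλ):
  y_{n+1} = y_n + z·[2/3·y_n + 1/3·y_{n+1}] ⇒ (1 − 1/3z)y_{n+1} = (1 + 2/3z)y_n
  Hence R(z) = (1 + 2/3z)/(1 − 1/3z).

Find x<0 with |R(x)|<1.
x=-1.03: |R|=0.2333
R=−1: 1+2/3x = −1+1/3x ⇒ -1/3x=2 ⇒ x=2/(-1/3)=-6.0000
Confirm numerically:
  x=-5.751: |R|=0.97155 <1
  x=-5.010: |R|=0.87640 <1
  x=-4.655: |R|=0.82430 <1
  x=-2.562: |R|=0.38188 <1
  x=-6.202: |R|=1.02195 >1
  x=-6.183: |R|=1.01993 >1
  x=-6.139: |R|=1.01521 >1
So |R|<1 on (-6.0000, 0).

left endpoint -6.0000.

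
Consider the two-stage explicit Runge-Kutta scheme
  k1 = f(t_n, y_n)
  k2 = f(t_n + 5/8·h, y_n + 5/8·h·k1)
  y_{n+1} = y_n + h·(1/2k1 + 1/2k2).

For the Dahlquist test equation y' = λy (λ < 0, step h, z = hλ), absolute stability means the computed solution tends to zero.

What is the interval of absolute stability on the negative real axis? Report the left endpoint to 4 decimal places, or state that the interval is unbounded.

On y'=λy, z=hλ:
  k1=λy_n ⇒ h·k1=z·y_n;  k2=λ(1+5/8z)y_n ⇒ h·k2=z(1+5/8z)y_n
  y_{n+1}/y_n = 1 + 1/2z + 1/2z(1+5/8z) = 1 + z + 5/16z²
  R(z) = 1 + z + 5/16z².

Solve |R(x)|<1 on ℝ⁻.
x=-1.2: |R|=0.2500
R=1: x+5/16x²=0 ⇒ x=−16/5=-3.2000; min R=1−1/(4·5/16)=0.2000>−1
Confirm numerically:
  x=-3.043: |R|=0.85070 <1
  x=-2.546: |R|=0.47966 <1
  x=-2.069: |R|=0.26874 <1
  x=-3.777: |R|=1.68104 >1
  x=-3.675: |R|=1.54551 >1
  x=-3.544: |R|=1.38098 >1
Stable set (-3.2000, 0).

z∈(-3.2000,0).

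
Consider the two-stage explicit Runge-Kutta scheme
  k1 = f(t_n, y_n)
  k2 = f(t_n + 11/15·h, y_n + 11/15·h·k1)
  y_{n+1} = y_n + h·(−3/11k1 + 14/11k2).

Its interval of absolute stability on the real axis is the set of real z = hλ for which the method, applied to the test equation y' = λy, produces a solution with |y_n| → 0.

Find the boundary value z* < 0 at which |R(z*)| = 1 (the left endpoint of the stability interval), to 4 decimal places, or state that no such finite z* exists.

With y'=λy (z=hλ):
  k1=λy_n ⇒ h·k1=z·y_n;  k2=λ(1+11/15z)y_n ⇒ h·k2=z(1+11/15z)y_n
  y_{n+1}/y_n = 1 − 3/11z + 14/11z(1+11/15z) = 1 + z + 14/15z²
  ⇒ R(z) = 1 + z + 14/15z².

Need |R(x)|<1, x<0.
x=-1.56: |R|=1.7114
R=1: x+14/15x²=0 ⇒ x=−15/14=-1.0714; min R=1−1/(4·14/15)=0.7321>−1
Confirm numerically:
  x=-0.977: |R|=0.91389 <1
  x=-0.551: |R|=0.73236 <1
  x=-0.498: |R|=0.73347 <1
  x=-1.589: |R|=1.76759 >1
  x=-1.489: |R|=1.58031 >1
  x=-1.316: |R|=1.30040 >1
Stable set (-1.0714, 0).

left endpoint -1.0714.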